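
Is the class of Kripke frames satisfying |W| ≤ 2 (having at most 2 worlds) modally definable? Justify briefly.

Not definable by any modal formula

Modal frame validity is preserved under disjoint unions.
Any modal formula valid on each of 3 disjoint one-world frames is valid on their disjoint union (validity is preserved under disjoint unions). Each one-world frame has |W|=1≤2, but the union has |W|=3.
Hence having at most 2 worlds is not modally definable.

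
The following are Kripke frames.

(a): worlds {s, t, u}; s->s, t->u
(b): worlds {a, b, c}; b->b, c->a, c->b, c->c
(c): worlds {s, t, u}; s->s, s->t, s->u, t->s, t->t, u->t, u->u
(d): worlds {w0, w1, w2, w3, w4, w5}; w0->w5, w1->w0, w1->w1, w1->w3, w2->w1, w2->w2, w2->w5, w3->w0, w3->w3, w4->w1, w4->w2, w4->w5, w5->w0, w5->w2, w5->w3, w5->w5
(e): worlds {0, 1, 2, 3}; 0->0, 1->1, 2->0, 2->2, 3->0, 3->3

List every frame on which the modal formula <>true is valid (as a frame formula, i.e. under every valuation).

The schema corresponds to seriality: forall x exists y Rxy.
(a): fails — world u has no successor.
(b): fails — world a has no successor.
(c): condition met.
(d): condition met.
(e): condition met.

(c), (d), (e)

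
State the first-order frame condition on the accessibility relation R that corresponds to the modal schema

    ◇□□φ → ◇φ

∀x ∀y (xRy → ∃w (yR²w ∧ xRw))

This is a Sahlqvist (Geach-type) schema ◇^1□^2φ → □^0◇^1φ.
Minimal-valuation argument: fix x; take any y with xR^1y and any z with xR^0z. Set V(φ) to the set of worlds R-reachable from y in exactly 2 steps. Then □^2φ holds at y, so the antecedent holds at x; validity forces ◇^1φ at z, giving a w with zR^1w and yR^2w.
First-order correspondent: ∀x ∀y (xRy → ∃w (yR²w ∧ xRw)).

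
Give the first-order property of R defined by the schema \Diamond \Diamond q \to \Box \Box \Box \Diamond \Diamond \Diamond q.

\forall x \forall y \forall z ((x R^2 y \wedge x R^3 z) \to \exists w (y = w \wedge z R^3 w))

This is a Sahlqvist (Geach-type) schema ◇^2□^0q → □^3◇^3q.
Minimal-valuation argument: fix x; take any y with xR^2y and any z with xR^3z. Set V(q) to the set of worlds R-reachable from y in exactly 0 steps. Then □^0q holds at y, so the antecedent holds at x; validity forces ◇^3q at z, giving a w with zR^3w and yR^0w.
First-order correspondent: \forall x \forall y \forall z ((x R^2 y \wedge x R^3 z) \to \exists w (y = w \wedge z R^3 w)).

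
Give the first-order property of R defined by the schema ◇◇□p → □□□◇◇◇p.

This is a Sahlqvist (Geach-type) schema ◇^2□^1p → □^3◇^3p.
Minimal-valuation argument: fix x; take any y with xR^2y and any z with xR^3z. Set V(p) to the set of worlds R-reachable from y in exactly 1 step. Then □^1p holds at y, so the antecedent holds at x; validity forces ◇^3p at z, giving a w with zR^3w and yR^1w.
First-order correspondent: ∀x ∀y ∀z ((xR²y ∧ xR³z) → ∃w (yRw ∧ zR³w)).

∀x ∀y ∀z ((xR²y ∧ xR³z) → ∃w (yRw ∧ zR³w))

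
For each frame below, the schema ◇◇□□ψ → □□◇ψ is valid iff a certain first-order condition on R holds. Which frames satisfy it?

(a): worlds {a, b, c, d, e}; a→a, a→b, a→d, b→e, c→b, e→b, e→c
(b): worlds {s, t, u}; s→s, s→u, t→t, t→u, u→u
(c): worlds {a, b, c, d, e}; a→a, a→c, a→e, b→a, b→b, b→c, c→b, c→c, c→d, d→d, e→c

Frame correspondent (Sahlqvist): ∀x ∀y ∀z ((xR²y ∧ xR²z) → ∃w (yR²w ∧ zRw)) — i.e. a generalized confluence (Geach) condition.
(a): fails — aR²a, aR²d but no w with aR²w and dRw.
(b): holds.
(c): fails — aR²d, aR²a but no w with dR²w and aRw.

(b)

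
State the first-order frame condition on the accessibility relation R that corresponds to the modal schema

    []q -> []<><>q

This is a Sahlqvist (Geach-type) schema ◇^0□^1q → □^1◇^2q.
Minimal-valuation argument: fix x; take any y with xR^0y and any z with xR^1z. Set V(q) to the set of worlds R-reachable from y in exactly 1 step. Then □^1q holds at y, so the antecedent holds at x; validity forces ◇^2q at z, giving a w with zR^2w and yR^1w.
First-order correspondent: forall x forall z (xRz -> exists w (xRw & z R^2 w)).

forall x forall z (xRz -> exists w (xRw & z R^2 w))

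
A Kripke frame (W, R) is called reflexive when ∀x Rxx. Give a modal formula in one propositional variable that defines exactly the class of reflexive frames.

□q → q

The condition is reflexivity. The T schema □q → q defines it.
Suppose □q→q is valid. At any x set V(q)={w : Rxw}. Then □q holds at x, so q holds at x, i.e. Rxx.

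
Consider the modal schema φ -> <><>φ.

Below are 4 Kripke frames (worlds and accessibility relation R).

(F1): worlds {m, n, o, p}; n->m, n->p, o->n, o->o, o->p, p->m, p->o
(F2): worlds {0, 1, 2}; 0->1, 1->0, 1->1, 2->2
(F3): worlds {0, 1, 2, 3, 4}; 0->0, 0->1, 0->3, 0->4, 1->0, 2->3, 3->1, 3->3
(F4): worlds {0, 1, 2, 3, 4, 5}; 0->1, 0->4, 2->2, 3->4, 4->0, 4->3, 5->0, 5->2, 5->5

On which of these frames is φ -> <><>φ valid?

(F2)

The schema corresponds to a generalized confluence (Geach) condition: forall x exists w (x = w & x R^2 w).
(F1): fails — at m but no w with m=w and mR²w.
(F2): holds.
(F3): fails — at 2 but no w with 2=w and 2R²w.
(F4): fails — at 1 but no w with 1=w and 1R²w.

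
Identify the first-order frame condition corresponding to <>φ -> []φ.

Suppose ◇φ→□φ is valid. Take Rxy, Rxz and set V(φ)={y}. Then ◇φ at x, so □φ at x, so φ at z, i.e. z=y.

partial functionality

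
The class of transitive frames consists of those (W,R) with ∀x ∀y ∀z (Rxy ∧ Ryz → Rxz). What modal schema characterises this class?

The condition is transitivity. The 4 schema □p → □□p defines it.
Suppose □p→□□p is valid. Take Rxy, Ryz and set V(p)={w : Rxw}. Then □p at x, so □□p at x, so □p at y, so p at z, i.e. Rxz.

□p → □□p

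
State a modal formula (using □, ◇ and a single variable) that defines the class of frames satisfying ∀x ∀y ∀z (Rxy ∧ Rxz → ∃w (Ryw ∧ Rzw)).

◇□s → □◇s

A defining formula is ◇□s → □◇s (the .2 axiom).
Suppose ◇□s→□◇s is valid. Take Rxy, Rxz and set V(s)={w : Ryw}. Then □s at y so ◇□s at x, so □◇s at x, so ◇s at z, giving w with Rzw and Ryw.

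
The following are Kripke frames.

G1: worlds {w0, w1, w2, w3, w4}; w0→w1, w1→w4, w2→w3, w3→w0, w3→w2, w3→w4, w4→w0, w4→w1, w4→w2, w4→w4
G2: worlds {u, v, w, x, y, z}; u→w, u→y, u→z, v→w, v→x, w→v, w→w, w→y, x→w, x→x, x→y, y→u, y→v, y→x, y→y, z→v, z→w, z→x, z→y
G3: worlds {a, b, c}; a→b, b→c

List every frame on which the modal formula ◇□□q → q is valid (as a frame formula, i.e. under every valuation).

none

Frame correspondent (Sahlqvist): ∀x ∀y (xRy → ∃w (yR²w ∧ x = w)) — i.e. a generalized confluence (Geach) condition.
G1: fails — w3Rw0 but no w with w0R²w and w3=w.
G2: fails — zRv but no t with vR²t and z=t.
G3: fails — aRb but no w with bR²w and a=w.
Valid on no frame.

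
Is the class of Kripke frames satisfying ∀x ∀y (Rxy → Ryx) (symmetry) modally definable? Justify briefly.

This is a Sahlqvist condition; the B axiom q → □◇q defines it.

Definable; q → □◇q defines it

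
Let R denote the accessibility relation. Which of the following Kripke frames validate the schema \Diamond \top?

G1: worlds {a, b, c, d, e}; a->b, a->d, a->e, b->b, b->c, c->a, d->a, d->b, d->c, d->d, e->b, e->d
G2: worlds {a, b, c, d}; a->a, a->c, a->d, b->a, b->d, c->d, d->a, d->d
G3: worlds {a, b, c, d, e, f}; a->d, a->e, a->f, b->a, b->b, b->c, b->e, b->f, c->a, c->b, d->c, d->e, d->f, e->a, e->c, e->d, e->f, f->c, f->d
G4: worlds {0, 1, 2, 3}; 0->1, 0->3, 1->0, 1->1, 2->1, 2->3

G1, G2, G3

The schema corresponds to seriality: \forall x \exists y Rxy.
G1: condition met.
G2: condition met.
G3: condition met.
G4: fails — world 3 has no successor.
Valid on: G1, G2, G3.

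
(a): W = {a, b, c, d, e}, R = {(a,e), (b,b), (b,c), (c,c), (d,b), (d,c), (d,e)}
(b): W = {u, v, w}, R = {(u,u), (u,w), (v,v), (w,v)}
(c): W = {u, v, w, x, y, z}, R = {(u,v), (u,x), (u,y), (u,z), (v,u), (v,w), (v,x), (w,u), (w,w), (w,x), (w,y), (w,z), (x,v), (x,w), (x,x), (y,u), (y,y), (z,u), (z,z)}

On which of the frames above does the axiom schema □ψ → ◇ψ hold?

The schema corresponds to seriality: ∀x ∃y Rxy.
(a): fails — world e has no successor.
(b): ✓.
(c): ✓.

(b), (c)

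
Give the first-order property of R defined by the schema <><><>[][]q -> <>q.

forall x forall y (x R^3 y -> exists w (y R^2 w & xRw))

This is a Sahlqvist (Geach-type) schema ◇^3□^2q → □^0◇^1q.
Minimal-valuation argument: fix x; take any y with xR^3y and any z with xR^0z. Set V(q) to the set of worlds R-reachable from y in exactly 2 steps. Then □^2q holds at y, so the antecedent holds at x; validity forces ◇^1q at z, giving a w with zR^1w and yR^2w.
First-order correspondent: forall x forall y (x R^3 y -> exists w (y R^2 w & xRw)).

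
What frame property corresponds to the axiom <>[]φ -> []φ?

This is a form of the 5 axiom.
Its frame correspondent is the Euclidean property — forall x forall y forall z (Rxy & Rxz -> Ryz).

The Euclidean property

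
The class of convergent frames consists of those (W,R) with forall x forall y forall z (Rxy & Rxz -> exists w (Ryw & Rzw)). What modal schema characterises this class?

The condition is convergence. The .2 schema ◇□ψ → □◇ψ defines it.
Suppose ◇□ψ→□◇ψ is valid. Take Rxy, Rxz and set V(ψ)={w : Ryw}. Then □ψ at y so ◇□ψ at x, so □◇ψ at x, so ◇ψ at z, giving w with Rzw and Ryw.

◇□ψ → □◇ψ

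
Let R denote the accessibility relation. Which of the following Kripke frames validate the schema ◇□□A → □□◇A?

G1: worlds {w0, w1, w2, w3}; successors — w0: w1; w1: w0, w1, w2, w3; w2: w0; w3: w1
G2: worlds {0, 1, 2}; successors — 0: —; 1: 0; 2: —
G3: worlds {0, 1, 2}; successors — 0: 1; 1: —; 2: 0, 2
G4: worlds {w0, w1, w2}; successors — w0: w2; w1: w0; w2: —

This is the axiom for a generalized confluence (Geach) condition; its first-order frame correspondent is ∀x ∀y ∀z ((xRy ∧ xR²z) → ∃w (yR²w ∧ zRw)).
G1: fails — w1Rw2, w1R²w2 but no w with w2R²w and w2Rw.
G2: ✓.
G3: fails — 2R0, 2R²0 but no w with 0R²w and 0Rw.
G4: fails — w1Rw0, w1R²w2 but no w with w0R²w and w2Rw.

G2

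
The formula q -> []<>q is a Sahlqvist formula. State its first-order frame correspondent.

This schema is the B axiom.
Its frame correspondent is symmetry — forall x forall y (Rxy -> Ryx).

symmetry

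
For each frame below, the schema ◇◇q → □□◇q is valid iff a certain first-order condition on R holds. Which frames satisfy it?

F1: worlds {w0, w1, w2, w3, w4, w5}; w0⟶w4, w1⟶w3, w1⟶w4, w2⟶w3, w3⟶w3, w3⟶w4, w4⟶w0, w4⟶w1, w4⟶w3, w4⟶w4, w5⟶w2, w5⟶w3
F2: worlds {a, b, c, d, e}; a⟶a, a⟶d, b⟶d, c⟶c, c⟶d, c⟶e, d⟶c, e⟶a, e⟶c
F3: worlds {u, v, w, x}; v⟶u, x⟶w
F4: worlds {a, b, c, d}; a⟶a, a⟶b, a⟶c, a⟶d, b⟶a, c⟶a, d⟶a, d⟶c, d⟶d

F3

Frame correspondent (Sahlqvist): ∀x ∀y ∀z ((xR²y ∧ xR²z) → ∃w (y = w ∧ zRw)) — i.e. a generalized confluence (Geach) condition.
F1: fails — w0R²w0, w0R²w0 but no w with w0=w and w0Rw.
F2: fails — aR²a, aR²c but no w with a=w and cRw.
F3: condition met.
F4: fails — aR²b, aR²b but no w with b=w and bRw.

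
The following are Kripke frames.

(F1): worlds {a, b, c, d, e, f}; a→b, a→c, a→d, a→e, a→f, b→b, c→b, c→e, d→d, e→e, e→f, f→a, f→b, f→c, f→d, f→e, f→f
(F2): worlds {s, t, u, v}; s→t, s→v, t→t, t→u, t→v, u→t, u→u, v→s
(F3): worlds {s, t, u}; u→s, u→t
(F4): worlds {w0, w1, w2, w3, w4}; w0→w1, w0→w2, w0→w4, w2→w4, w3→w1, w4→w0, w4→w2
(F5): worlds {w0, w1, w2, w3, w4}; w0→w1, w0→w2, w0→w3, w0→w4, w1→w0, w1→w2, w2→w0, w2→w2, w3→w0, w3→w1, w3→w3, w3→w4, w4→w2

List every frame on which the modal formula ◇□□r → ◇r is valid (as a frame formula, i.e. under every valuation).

(F1), (F2), (F5)

The schema corresponds to a generalized confluence (Geach) condition: ∀x ∀y (xRy → ∃w (yR²w ∧ xRw)).
(F1): condition met.
(F2): condition met.
(F3): fails — uRs but no w with sR²w and uRw.
(F4): fails — w0Rw1 but no w with w1R²w and w0Rw.
(F5): condition met.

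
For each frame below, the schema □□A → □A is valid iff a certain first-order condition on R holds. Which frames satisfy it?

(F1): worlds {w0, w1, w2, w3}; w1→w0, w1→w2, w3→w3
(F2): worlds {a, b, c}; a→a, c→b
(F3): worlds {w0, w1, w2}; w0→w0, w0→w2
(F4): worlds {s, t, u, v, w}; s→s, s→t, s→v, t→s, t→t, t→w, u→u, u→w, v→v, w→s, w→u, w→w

The schema corresponds to density: ∀x ∀y (Rxy → ∃z (Rxz ∧ Rzy)).
(F1): fails — Rw1w2 but no z with Rw1z and Rzw2.
(F2): fails — Rcb but no z with Rcz and Rzb.
(F3): satisfies the condition.
(F4): satisfies the condition.
Valid on: (F3), (F4).

(F3), (F4)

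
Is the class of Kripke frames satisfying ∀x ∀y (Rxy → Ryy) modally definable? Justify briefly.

Definable; □(□p → p) defines it

Yes: it is shift-reflexivity, defined by the T□ schema □(□p → p).
Suppose □(□p→p) is valid. Take Rxy and set V(p)={w : Ryw}. Then at y, □p holds; since □(□p→p) at x, □p→p at y, so p at y, i.e. Ryy.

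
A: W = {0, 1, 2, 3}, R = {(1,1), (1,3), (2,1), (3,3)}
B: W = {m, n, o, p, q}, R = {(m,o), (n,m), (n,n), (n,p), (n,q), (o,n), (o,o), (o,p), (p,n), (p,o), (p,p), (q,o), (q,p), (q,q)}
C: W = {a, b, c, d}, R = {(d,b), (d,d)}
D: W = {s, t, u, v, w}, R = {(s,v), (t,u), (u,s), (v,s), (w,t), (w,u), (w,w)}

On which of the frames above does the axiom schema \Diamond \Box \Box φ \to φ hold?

B

Frame correspondent (Sahlqvist): \forall x \forall y (xRy \to \exists w (y R^2 w \wedge x = w)) — i.e. a generalized confluence (Geach) condition.
A: fails — 1R3 but no w with 3R²w and 1=w.
B: condition met.
C: fails — dRb but no w with bR²w and d=w.
D: fails — sRv but no w* with vR²w* and s=w*.
Valid on: B.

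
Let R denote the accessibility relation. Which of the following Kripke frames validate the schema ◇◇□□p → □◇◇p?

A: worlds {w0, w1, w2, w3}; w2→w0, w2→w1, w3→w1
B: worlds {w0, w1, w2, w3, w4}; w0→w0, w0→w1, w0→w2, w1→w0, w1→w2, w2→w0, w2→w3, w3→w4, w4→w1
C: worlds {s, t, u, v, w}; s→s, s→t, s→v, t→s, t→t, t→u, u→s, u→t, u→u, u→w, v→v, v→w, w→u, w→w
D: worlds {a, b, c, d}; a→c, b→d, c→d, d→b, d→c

This is the axiom for a generalized confluence (Geach) condition; its first-order frame correspondent is ∀x ∀y ∀z ((xR²y ∧ xRz) → ∃w (yR²w ∧ zR²w)).
A: ✓.
B: fails — w2R²w4, w2Rw3 but no w with w4R²w and w3R²w.
C: ✓.
D: fails — aR²d, aRc but no w with dR²w and cR²w.

A, C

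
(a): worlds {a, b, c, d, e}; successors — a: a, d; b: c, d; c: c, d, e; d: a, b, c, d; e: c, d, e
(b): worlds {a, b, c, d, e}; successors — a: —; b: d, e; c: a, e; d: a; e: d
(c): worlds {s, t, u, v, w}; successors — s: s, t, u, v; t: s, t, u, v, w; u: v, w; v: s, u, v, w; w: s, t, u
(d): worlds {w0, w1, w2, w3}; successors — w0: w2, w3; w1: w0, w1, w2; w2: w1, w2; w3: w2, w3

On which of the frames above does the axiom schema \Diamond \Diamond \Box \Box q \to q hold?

The schema corresponds to a generalized confluence (Geach) condition: \forall x \forall y (x R^2 y \to \exists w (y R^2 w \wedge x = w)).
(a): fails — eR²a but no w with aR²w and e=w.
(b): fails — bR²a but no w with aR²w and b=w.
(c): holds.
(d): fails — w0R²w3 but no w with w3R²w and w0=w.
Valid on: (c).

(c)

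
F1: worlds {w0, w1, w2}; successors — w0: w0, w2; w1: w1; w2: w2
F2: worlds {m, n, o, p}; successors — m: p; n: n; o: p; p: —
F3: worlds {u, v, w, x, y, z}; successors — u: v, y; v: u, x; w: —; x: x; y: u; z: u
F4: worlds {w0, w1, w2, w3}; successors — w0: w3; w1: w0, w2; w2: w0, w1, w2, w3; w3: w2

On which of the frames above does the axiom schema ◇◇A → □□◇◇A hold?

This is the axiom for a generalized confluence (Geach) condition; its first-order frame correspondent is ∀x ∀y ∀z ((xR²y ∧ xR²z) → ∃w (y = w ∧ zR²w)).
F1: fails — w0R²w0, w0R²w2 but no w with w0=w and w2R²w.
F2: satisfies the condition.
F3: fails — uR²u, uR²x but no t with u=t and xR²t.
F4: fails — w1R²w0, w1R²w0 but no w with w0=w and w0R²w.
Valid on: F2.

F2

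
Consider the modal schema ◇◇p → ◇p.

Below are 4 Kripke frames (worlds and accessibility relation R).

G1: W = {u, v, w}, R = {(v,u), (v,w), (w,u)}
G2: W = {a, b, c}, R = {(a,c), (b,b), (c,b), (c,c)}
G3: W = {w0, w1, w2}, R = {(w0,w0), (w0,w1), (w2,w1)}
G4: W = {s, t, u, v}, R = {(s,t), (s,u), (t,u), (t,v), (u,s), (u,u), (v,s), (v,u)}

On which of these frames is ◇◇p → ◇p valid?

G1, G3

Frame correspondent (Sahlqvist): ∀x ∀y ∀z (Rxy ∧ Ryz → Rxz) — i.e. transitivity.
G1: ✓.
G2: fails — Rac and Rcb but not Rab.
G3: ✓.
G4: fails — Rtv and Rvs but not Rts.
Valid on: G1, G3.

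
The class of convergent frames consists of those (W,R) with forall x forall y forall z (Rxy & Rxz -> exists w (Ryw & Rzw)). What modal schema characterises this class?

A defining formula is ◇□q → □◇q (the .2 axiom).
Suppose ◇□q→□◇q is valid. Take Rxy, Rxz and set V(q)={w : Ryw}. Then □q at y so ◇□q at x, so □◇q at x, so ◇q at z, giving w with Rzw and Ryw.

◇□q → □◇q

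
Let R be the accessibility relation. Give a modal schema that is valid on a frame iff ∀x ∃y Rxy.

The condition is seriality. The D schema □ψ → ◇ψ defines it.
Suppose □ψ→◇ψ is valid. At any x set V(ψ)=W. Then □ψ at x, so ◇ψ at x, so x has a successor.

□ψ → ◇ψ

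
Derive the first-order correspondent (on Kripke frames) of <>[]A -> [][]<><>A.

forall x forall y forall z ((xRy & x R^2 z) -> exists w (yRw & z R^2 w))

This is a Sahlqvist (Geach-type) schema ◇^1□^1A → □^2◇^2A.
Minimal-valuation argument: fix x; take any y with xR^1y and any z with xR^2z. Set V(A) to the set of worlds R-reachable from y in exactly 1 step. Then □^1A holds at y, so the antecedent holds at x; validity forces ◇^2A at z, giving a w with zR^2w and yR^1w.
First-order correspondent: forall x forall y forall z ((xRy & x R^2 z) -> exists w (yRw & z R^2 w)).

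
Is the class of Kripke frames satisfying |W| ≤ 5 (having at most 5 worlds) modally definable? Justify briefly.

Not modally definable

Any modally definable frame class is closed under disjoint unions.
Any modal formula valid on each of 6 disjoint one-world frames is valid on their disjoint union (validity is preserved under disjoint unions). Each one-world frame has |W|=1≤5, but the union has |W|=6.
So the class is not modally definable.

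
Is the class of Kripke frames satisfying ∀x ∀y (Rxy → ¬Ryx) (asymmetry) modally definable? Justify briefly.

Modal frame validity is preserved under surjective bounded morphisms.
The 4-cycle (worlds 0,1,2,3 with 0→1→2→3→0) is asymmetric. Mapping every world to a single reflexive point • is a surjective bounded morphism, and the reflexive point is not asymmetric (R•• but asymmetry requires ¬R••).
Hence asymmetry is not modally definable.

Not modally definable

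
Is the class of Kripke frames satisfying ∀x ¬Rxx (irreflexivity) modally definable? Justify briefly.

No — not modally definable

Modal frame validity is preserved under surjective bounded morphisms.
The 4-cycle (worlds a,b,c,d with a→b→c→d→a) is irreflexive, and the map sending every world to a single reflexive point • is a surjective bounded morphism (forth: every edge maps to (•,•); back: every world has a successor). So any modal formula valid on the 4-cycle is also valid on the reflexive point, which is not irreflexive.
So the class is not modally definable.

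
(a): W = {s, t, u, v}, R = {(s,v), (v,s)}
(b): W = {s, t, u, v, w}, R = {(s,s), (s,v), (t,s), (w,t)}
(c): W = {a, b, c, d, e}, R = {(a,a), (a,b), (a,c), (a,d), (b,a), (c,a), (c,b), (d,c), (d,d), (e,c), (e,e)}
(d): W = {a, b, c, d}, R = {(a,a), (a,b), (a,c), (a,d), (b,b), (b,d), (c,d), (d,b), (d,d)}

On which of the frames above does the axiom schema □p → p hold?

none

The schema corresponds to reflexivity: ∀x Rxx.
(a): fails — world s does not see itself.
(b): fails — world t does not see itself.
(c): fails — world b does not see itself.
(d): fails — world c does not see itself.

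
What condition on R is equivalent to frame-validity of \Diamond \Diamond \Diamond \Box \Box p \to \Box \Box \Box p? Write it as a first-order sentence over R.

\forall x \forall y \forall z ((x R^3 y \wedge x R^3 z) \to \exists w (y R^2 w \wedge z = w))

This is a Sahlqvist (Geach-type) schema ◇^3□^2p → □^3◇^0p.
First-order correspondent: \forall x \forall y \forall z ((x R^3 y \wedge x R^3 z) \to \exists w (y R^2 w \wedge z = w)).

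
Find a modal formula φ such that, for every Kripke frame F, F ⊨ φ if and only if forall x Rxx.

□p → p

A defining formula is □p → p (the T axiom).
Suppose □p→p is valid. At any x set V(p)={w : Rxw}. Then □p holds at x, so p holds at x, i.e. Rxx.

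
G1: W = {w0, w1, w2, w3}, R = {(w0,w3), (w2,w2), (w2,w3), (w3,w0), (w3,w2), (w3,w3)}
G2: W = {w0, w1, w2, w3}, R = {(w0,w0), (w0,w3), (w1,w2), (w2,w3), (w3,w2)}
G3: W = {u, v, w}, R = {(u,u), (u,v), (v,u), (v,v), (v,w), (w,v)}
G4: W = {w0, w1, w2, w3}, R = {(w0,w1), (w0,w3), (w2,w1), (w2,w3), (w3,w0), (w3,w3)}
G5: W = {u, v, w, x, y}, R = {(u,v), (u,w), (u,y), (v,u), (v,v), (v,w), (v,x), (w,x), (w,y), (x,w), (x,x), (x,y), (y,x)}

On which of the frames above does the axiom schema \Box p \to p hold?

The schema corresponds to reflexivity: \forall x Rxx.
G1: fails — world w0 does not see itself.
G2: fails — world w1 does not see itself.
G3: fails — world w does not see itself.
G4: fails — world w0 does not see itself.
G5: fails — world u does not see itself.
Valid on no frame.

none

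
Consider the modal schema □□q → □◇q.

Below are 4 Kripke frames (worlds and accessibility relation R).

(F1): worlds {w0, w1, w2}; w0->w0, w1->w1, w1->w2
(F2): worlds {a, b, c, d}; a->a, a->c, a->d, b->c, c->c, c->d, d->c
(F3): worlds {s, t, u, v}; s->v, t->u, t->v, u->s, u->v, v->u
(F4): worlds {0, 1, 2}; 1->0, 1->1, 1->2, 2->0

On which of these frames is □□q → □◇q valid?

This is the axiom for a generalized confluence (Geach) condition; its first-order frame correspondent is ∀x ∀z (xRz → ∃w (xR²w ∧ zRw)).
(F1): fails — w1Rw2 but no w with w1R²w and w2Rw.
(F2): ✓.
(F3): ✓.
(F4): fails — 1R0 but no w with 1R²w and 0Rw.
Valid on: (F2), (F3).

(F2), (F3)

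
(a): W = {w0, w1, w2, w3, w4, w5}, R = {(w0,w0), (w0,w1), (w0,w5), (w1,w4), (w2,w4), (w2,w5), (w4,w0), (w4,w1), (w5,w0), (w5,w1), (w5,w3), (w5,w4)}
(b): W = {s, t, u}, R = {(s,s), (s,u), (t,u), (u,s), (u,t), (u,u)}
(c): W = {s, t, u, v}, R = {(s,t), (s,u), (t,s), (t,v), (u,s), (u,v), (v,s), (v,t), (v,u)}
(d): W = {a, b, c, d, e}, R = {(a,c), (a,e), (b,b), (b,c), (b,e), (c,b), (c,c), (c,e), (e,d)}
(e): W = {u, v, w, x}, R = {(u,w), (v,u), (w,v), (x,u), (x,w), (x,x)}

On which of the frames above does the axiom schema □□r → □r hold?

(b)

The schema corresponds to density: ∀x ∀y (Rxy → ∃z (Rxz ∧ Rzy)).
(a): fails — Rw2w5 but no z with Rw2z and Rzw5.
(b): ✓.
(c): fails — Ruv but no z with Ruz and Rzv.
(d): fails — Red but no z with Rez and Rzd.
(e): fails — Ruw but no z with Ruz and Rzw.
Valid on: (b).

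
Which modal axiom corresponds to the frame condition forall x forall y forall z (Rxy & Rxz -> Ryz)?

The condition is the Euclidean property. The 5 schema ◇q → □◇q defines it.
Suppose ◇q→□◇q is valid. Take Rxy, Rxz and set V(q)={y}. Then ◇q at x, so □◇q at x, so ◇q at z, so some w with Rzw has q; w=y, i.e. Rzy. By symmetry of the argument, Ryz.

◇q → □◇q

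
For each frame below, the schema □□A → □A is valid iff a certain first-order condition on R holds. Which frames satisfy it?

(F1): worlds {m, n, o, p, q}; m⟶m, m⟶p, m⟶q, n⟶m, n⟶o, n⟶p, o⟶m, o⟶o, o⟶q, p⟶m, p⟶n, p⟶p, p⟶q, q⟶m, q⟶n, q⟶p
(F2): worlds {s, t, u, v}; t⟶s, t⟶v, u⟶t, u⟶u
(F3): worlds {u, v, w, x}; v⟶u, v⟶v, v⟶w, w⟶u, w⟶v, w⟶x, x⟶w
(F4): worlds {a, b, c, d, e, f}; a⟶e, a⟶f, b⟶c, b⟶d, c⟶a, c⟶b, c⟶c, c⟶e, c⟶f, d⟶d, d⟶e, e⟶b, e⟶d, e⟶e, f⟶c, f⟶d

(F1)

This is the axiom for density; its first-order frame correspondent is ∀x ∀y (Rxy → ∃z (Rxz ∧ Rzy)).
(F1): holds.
(F2): fails — Rts but no z with Rtz and Rzs.
(F3): fails — Rxw but no z with Rxz and Rzw.
(F4): fails — Raf but no z with Raz and Rzf.
Valid on: (F1).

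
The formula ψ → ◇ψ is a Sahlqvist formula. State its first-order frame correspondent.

Equivalently (dual form): □ψ → ψ.
Suppose □ψ→ψ is valid. At any x set V(ψ)={w : Rxw}. Then □ψ holds at x, so ψ holds at x, i.e. Rxx.

reflexivity: ∀x Rxx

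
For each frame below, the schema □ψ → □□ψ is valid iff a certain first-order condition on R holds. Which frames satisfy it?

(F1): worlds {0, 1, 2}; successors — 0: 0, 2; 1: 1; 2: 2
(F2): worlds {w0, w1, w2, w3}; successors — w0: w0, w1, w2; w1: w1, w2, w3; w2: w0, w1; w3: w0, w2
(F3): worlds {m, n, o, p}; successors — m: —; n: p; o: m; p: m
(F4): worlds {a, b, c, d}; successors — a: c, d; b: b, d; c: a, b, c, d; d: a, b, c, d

The schema corresponds to transitivity: ∀x ∀y ∀z (Rxy ∧ Ryz → Rxz).
(F1): condition met.
(F2): fails — Rw1w2 and Rw2w0 but not Rw1w0.
(F3): fails — Rnp and Rpm but not Rnm.
(F4): fails — Rac and Rcb but not Rab.
Valid on: (F1).

(F1)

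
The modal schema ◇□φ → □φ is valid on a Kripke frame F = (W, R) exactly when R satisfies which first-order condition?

the Euclidean property

Equivalently (dual form): ◇φ → □◇φ.
Suppose ◇φ→□◇φ is valid. Take Rxy, Rxz and set V(φ)={y}. Then ◇φ at x, so □◇φ at x, so ◇φ at z, so some w with Rzw has φ; w=y, i.e. Rzy. By symmetry of the argument, Ryz.
Conversely, any frame satisfying ∀x ∀y ∀z (Rxy ∧ Rxz → Ryz) validates the schema.
So the correspondent is the Euclidean property.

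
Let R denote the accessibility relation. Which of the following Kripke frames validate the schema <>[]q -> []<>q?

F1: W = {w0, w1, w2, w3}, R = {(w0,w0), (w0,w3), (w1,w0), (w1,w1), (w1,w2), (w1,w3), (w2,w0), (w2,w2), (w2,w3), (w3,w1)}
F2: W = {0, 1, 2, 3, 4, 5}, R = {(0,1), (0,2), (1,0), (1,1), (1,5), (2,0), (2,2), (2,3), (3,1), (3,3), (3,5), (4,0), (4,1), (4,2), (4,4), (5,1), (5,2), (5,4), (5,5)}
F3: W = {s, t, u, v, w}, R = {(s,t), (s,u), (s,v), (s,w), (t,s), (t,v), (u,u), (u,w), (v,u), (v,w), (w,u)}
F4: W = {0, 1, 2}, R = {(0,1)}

F2

Frame correspondent (Sahlqvist): forall x forall y forall z (Rxy & Rxz -> exists w (Ryw & Rzw)) — i.e. convergence.
F1: fails — Rw0w0 and Rw0w3 but w0 and w3 have no common successor.
F2: holds.
F3: fails — Rsv and Rst but v and t have no common successor.
F4: fails — R01 and R01 but 1 and 1 have no common successor.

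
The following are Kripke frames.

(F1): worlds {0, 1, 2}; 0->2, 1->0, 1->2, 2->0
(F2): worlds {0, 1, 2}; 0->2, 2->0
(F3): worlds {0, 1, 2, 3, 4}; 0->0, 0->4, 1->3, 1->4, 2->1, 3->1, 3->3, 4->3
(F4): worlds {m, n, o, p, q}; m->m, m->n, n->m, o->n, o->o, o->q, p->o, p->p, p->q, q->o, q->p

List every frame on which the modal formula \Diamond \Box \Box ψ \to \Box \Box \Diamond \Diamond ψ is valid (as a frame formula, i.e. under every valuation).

(F3), (F4)

This is the axiom for a generalized confluence (Geach) condition; its first-order frame correspondent is \forall x \forall y \forall z ((xRy \wedge x R^2 z) \to \exists w (y R^2 w \wedge z R^2 w)).
(F1): fails — 0R2, 0R²0 but no w with 2R²w and 0R²w.
(F2): fails — 0R2, 0R²0 but no w with 2R²w and 0R²w.
(F3): holds.
(F4): holds.
Valid on: (F3), (F4).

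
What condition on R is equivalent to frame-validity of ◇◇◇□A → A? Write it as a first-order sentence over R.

∀x ∀y (xR³y → ∃w (yRw ∧ x = w))

This is a Sahlqvist (Geach-type) schema ◇^3□^1A → □^0◇^0A.
Minimal-valuation argument: fix x; take any y with xR^3y and any z with xR^0z. Set V(A) to the set of worlds R-reachable from y in exactly 1 step. Then □^1A holds at y, so the antecedent holds at x; validity forces ◇^0A at z, giving a w with zR^0w and yR^1w.
First-order correspondent: ∀x ∀y (xR³y → ∃w (yRw ∧ x = w)).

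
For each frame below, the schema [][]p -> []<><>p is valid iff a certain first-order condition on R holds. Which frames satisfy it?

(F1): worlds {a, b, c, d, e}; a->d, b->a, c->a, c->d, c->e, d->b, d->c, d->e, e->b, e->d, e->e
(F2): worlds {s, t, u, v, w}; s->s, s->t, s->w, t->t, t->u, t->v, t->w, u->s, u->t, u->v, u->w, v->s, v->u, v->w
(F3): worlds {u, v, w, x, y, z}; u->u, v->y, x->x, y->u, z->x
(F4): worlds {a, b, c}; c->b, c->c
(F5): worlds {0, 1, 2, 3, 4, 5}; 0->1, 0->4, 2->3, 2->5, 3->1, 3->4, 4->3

(F3)

The schema corresponds to a generalized confluence (Geach) condition: forall x forall z (xRz -> exists w (x R^2 w & z R^2 w)).
(F1): fails — bRa but no w with bR²w and aR²w.
(F2): fails — sRw but no w* with sR²w* and wR²w*.
(F3): satisfies the condition.
(F4): fails — cRb but no w with cR²w and bR²w.
(F5): fails — 0R1 but no w with 0R²w and 1R²w.
Valid on: (F3).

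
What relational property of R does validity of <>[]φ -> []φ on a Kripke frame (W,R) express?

Equivalently (dual form): ◇φ → □◇φ.
Suppose ◇φ→□◇φ is valid. Take Rxy, Rxz and set V(φ)={y}. Then ◇φ at x, so □◇φ at x, so ◇φ at z, so some w with Rzw has φ; w=y, i.e. Rzy. By symmetry of the argument, Ryz.
The converse is a direct semantic check.
Frame condition: forall x forall y forall z (Rxy & Rxz -> Ryz).

The Euclidean property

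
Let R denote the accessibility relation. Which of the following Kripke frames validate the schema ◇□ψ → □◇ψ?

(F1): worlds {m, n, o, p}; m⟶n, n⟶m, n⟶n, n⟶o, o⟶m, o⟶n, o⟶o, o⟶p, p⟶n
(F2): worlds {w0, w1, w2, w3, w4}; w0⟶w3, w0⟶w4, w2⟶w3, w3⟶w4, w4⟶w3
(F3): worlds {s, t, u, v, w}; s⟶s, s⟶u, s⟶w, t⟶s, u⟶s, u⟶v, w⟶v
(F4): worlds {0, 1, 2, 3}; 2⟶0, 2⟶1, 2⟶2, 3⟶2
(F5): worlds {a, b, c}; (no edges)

(F1), (F5)

The schema corresponds to convergence: ∀x ∀y ∀z (Rxy ∧ Rxz → ∃w (Ryw ∧ Rzw)).
(F1): ✓.
(F2): fails — Rw0w4 and Rw0w3 but w4 and w3 have no common successor.
(F3): fails — Rsw and Rss but w and s have no common successor.
(F4): fails — R22 and R20 but 2 and 0 have no common successor.
(F5): ✓.
Valid on: (F1), (F5).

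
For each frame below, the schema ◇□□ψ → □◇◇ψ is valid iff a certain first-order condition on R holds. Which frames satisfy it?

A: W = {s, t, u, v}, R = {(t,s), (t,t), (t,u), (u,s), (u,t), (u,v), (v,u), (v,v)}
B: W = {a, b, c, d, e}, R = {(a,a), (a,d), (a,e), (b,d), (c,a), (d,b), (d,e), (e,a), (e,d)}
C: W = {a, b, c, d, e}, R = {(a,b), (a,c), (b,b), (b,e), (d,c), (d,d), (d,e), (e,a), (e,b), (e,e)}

Frame correspondent (Sahlqvist): ∀x ∀y ∀z ((xRy ∧ xRz) → ∃w (yR²w ∧ zR²w)) — i.e. a generalized confluence (Geach) condition.
A: fails — tRs, tRs but no w with sR²w and sR²w.
B: satisfies the condition.
C: fails — aRb, aRc but no w with bR²w and cR²w.

B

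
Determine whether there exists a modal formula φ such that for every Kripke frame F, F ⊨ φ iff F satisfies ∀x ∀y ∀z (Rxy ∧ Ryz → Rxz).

This is a Sahlqvist condition; the 4 axiom □r → □□r defines it.

Yes, by □r → □□r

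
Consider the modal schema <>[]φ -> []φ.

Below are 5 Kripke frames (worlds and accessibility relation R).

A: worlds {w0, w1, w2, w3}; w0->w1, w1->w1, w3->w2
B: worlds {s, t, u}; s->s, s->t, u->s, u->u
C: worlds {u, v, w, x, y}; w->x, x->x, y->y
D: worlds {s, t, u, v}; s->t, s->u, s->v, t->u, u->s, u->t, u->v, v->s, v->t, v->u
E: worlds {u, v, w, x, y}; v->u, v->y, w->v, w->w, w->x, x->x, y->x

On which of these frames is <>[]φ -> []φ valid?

This is the axiom for the Euclidean property; its first-order frame correspondent is forall x forall y forall z (Rxy & Rxz -> Ryz).
A: fails — Rw3w2 and Rw3w2 but not Rw2w2.
B: fails — Rst and Rss but not Rts.
C: condition met.
D: fails — Rsv and Rsv but not Rvv.
E: fails — Rvu and Rvu but not Ruu.
Valid on: C.

C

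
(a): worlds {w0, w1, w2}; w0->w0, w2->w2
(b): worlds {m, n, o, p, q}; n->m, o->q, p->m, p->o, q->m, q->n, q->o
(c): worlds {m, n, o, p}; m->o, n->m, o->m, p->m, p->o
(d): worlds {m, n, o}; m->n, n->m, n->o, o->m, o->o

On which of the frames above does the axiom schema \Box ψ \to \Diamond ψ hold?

(c), (d)

This is the axiom for seriality; its first-order frame correspondent is \forall x \exists y Rxy.
(a): fails — world w1 has no successor.
(b): fails — world m has no successor.
(c): condition met.
(d): condition met.
Valid on: (c), (d).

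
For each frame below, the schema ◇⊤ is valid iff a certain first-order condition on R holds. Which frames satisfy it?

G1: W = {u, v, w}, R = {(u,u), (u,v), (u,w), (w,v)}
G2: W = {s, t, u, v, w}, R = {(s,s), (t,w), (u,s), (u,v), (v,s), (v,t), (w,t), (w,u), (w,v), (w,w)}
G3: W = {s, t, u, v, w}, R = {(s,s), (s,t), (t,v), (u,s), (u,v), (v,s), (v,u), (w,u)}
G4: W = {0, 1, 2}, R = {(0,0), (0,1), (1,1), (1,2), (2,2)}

The schema corresponds to seriality: ∀x ∃y Rxy.
G1: fails — world v has no successor.
G2: satisfies the condition.
G3: satisfies the condition.
G4: satisfies the condition.
Valid on: G2, G3, G4.

G2, G3, G4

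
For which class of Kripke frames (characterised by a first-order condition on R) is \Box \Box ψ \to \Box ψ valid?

Suppose □□ψ→□ψ is valid. Take Rxy and set V(ψ)={w : xR²w}. Then □□ψ at x, so □ψ at x, so ψ at y, i.e. ∃z(Rxz∧Rzy).
Conversely, on a frame with density the schema holds at every world under every valuation.
Frame condition: \forall x \forall y (Rxy \to \exists z (Rxz \wedge Rzy)).

density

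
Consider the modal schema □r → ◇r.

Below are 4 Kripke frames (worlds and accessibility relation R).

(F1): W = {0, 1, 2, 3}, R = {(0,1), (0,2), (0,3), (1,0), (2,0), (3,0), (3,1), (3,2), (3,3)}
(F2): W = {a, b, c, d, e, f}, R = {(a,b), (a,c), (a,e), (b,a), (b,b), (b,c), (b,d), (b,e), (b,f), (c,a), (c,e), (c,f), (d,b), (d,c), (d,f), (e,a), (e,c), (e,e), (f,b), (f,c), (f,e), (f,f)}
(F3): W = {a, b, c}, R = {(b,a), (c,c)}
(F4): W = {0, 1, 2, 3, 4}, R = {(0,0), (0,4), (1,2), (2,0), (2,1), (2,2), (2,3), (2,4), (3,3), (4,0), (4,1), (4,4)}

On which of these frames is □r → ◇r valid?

(F1), (F2), (F4)

Frame correspondent (Sahlqvist): ∀x ∃y Rxy — i.e. seriality.
(F1): holds.
(F2): holds.
(F3): fails — world a has no successor.
(F4): holds.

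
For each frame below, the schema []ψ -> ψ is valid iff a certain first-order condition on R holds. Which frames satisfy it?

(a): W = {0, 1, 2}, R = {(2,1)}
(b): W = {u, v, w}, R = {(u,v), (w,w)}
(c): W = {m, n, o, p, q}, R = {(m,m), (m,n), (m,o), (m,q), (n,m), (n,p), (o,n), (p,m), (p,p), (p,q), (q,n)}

none

This is the axiom for reflexivity; its first-order frame correspondent is forall x Rxx.
(a): fails — world 0 does not see itself.
(b): fails — world u does not see itself.
(c): fails — world n does not see itself.
Valid on no frame.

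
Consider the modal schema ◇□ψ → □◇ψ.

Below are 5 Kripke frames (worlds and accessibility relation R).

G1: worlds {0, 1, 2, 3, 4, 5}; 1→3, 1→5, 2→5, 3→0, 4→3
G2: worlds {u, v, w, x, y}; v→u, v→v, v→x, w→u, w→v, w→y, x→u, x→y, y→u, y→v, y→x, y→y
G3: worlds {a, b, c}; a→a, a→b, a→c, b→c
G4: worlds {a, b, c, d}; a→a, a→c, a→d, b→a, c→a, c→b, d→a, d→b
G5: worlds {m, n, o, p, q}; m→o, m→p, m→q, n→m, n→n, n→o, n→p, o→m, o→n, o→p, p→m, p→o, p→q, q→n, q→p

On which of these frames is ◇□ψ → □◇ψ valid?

G4

The schema corresponds to convergence: ∀x ∀y ∀z (Rxy ∧ Rxz → ∃w (Ryw ∧ Rzw)).
G1: fails — R13 and R15 but 3 and 5 have no common successor.
G2: fails — Rvv and Rvu but v and u have no common successor.
G3: fails — Raa and Rac but a and c have no common successor.
G4: ✓.
G5: fails — Rmq and Rmp but q and p have no common successor.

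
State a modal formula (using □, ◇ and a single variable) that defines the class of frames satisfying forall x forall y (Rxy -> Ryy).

□(□r → r)

The condition is shift-reflexivity. The T□ schema □(□r → r) defines it.
Suppose □(□r→r) is valid. Take Rxy and set V(r)={w : Ryw}. Then at y, □r holds; since □(□r→r) at x, □r→r at y, so r at y, i.e. Ryy.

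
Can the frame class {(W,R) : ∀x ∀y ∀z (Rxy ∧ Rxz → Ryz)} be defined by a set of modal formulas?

This is a Sahlqvist condition; the 5 axiom ◇r → □◇r defines it.

Definable; ◇r → □◇r defines it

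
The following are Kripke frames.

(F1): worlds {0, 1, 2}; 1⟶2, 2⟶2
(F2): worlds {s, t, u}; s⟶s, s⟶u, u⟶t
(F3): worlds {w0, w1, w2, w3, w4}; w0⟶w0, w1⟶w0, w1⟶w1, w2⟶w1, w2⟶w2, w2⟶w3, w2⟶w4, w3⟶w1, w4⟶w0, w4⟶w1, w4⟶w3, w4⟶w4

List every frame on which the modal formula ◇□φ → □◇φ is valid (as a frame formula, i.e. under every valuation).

(F1)

Frame correspondent (Sahlqvist): ∀x ∀y ∀z (Rxy ∧ Rxz → ∃w (Ryw ∧ Rzw)) — i.e. convergence.
(F1): satisfies the condition.
(F2): fails — Rsu and Rss but u and s have no common successor.
(F3): fails — Rw4w0 and Rw4w3 but w0 and w3 have no common successor.
Valid on: (F1).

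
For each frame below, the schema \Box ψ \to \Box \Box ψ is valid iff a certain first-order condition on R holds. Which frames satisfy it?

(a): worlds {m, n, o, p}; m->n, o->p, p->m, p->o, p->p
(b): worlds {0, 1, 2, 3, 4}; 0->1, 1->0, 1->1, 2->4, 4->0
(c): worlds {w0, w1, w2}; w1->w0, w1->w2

(c)

This is the axiom for transitivity; its first-order frame correspondent is \forall x \forall y \forall z (Rxy \wedge Ryz \to Rxz).
(a): fails — Rop and Rpm but not Rom.
(b): fails — R01 and R10 but not R00.
(c): satisfies the condition.
Valid on: (c).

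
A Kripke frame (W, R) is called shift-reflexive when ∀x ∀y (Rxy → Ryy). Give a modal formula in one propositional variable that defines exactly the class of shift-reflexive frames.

□(□q → q)

This is shift-reflexivity; the standard corresponding axiom is T□: □(□q → q).
Suppose □(□q→q) is valid. Take Rxy and set V(q)={w : Ryw}. Then at y, □q holds; since □(□q→q) at x, □q→q at y, so q at y, i.e. Ryy.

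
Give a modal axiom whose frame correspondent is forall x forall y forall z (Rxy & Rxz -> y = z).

◇ψ → □ψ

This is partial functionality; the standard corresponding axiom is CD: ◇ψ → □ψ.
Suppose ◇ψ→□ψ is valid. Take Rxy, Rxz and set V(ψ)={y}. Then ◇ψ at x, so □ψ at x, so ψ at z, i.e. z=y.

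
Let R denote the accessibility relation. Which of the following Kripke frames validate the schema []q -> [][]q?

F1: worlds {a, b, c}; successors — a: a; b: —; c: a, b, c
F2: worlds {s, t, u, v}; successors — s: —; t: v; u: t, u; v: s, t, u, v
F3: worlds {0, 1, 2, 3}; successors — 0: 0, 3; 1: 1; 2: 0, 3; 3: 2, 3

F1

This is the axiom for transitivity; its first-order frame correspondent is forall x forall y forall z (Rxy & Ryz -> Rxz).
F1: holds.
F2: fails — Rtv and Rvt but not Rtt.
F3: fails — R32 and R20 but not R30.
Valid on: F1.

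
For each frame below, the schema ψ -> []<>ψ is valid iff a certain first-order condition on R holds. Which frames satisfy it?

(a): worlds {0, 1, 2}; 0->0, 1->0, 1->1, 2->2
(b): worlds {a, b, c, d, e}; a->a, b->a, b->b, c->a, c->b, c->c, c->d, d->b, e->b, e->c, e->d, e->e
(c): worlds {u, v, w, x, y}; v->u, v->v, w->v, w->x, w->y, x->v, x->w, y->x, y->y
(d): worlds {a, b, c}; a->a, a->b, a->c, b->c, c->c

none

The schema corresponds to symmetry: forall x forall y (Rxy -> Ryx).
(a): fails — R10 but not R01.
(b): fails — Reb but not Rbe.
(c): fails — Ryx but not Rxy.
(d): fails — Rbc but not Rcb.
Valid on no frame.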